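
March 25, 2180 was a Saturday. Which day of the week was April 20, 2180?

Thursday

March 2180: 31 − 25 = 6 days remain.
April 1–20, 2180: 20 days.
Total: 6 + 20 = 26 days.
26 mod 7 = 5, so 5 days after Saturday is Thursday.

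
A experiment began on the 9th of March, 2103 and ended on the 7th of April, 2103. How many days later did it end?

March 2103: 31 − 9 = 22 days remain.
April 1–7, 2103: 7 days.
Total: 22 + 7 = 29 days.

29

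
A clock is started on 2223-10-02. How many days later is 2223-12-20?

October 2223: 31 − 2 = 29 days remain.
Then November (30): 30 days.
December 1–20, 2223: 20 days.
Total: 29 + 30 + 20 = 79 days.

79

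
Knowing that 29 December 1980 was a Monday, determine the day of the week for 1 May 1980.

Count forward from the earlier date (May 1, 1980) to the later (December 29, 1980):
May 1980: 31 − 1 = 30 days remain.
Then June (30), July (31), August (31), September (30), October (31), November (30): 30 + 31 + 31 + 30 + 31 + 30 = 183 days.
December 1–29, 1980: 29 days.
Total: 30 + 183 + 29 = 242 days.
242 mod 7 = 4, so 4 days before Monday is Thursday.

Thursday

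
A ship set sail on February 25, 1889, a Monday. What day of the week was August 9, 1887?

Tuesday

Count forward from the earlier date (August 9, 1887) to the later (February 25, 1889):
Day-of-year of August 9, 1887: 221.
Day-of-year of February 25, 1889: 56.
1887 has 365 days, so 365 − 221 = 144 days remain in 1887.
Full years: 1888: 366. Sum = 366.
Total: 144 + 366 + 56 = 566 days.
566 mod 7 = 6, so 6 days before Monday is Tuesday.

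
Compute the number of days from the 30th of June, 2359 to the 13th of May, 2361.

683

June 30, 2359 → June 30, 2360: 366 days (2360 is a leap year).
June 2360: 30 − 30 = 0 days remain.
Then 10 full months totalling 304 days.
May 1–13, 2361: 13 days.
Residual: 317 days.
Total: 683 days.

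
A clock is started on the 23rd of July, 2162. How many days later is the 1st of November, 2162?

101

July 2162: 31 − 23 = 8 days remain.
Then August (31), September (30), October (31): 31 + 30 + 31 = 92 days.
November 1, 2162: 1 day.
Total: 8 + 92 + 1 = 101 days.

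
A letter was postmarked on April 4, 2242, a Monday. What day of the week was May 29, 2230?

Count forward from the earlier date (May 29, 2230) to the later (April 4, 2242):
From May 29, 2230 to May 29, 2241: 11 years, of which 3 contain a Feb 29 — 8×365 + 3×366 = 4018 days.
May 2241: 31 − 29 = 2 days remain.
Then 10 full months totalling 304 days.
April 1–4, 2242: 4 days.
Residual: 310 days.
Total: 4328 days.
4328 mod 7 = 2, so 2 days before Monday is Saturday.

Saturday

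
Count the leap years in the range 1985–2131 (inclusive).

Years divisible by 4: 1988, 1992, …, 2128 — 36 in all.
Of these, 2100 is divisible by 100 but not 400, so not leap.
2000 is divisible by 400, so still leap.
Leap years: 36 − 1 = 35.

35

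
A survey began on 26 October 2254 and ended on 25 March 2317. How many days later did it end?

22795

Day-of-year of October 26, 2254: 299.
Day-of-year of March 25, 2317: 84.
2254 has 365 days, so 365 − 299 = 66 days remain in 2254.
Full years 2255–2316: 47 common + 15 leap = 47×365 + 15×366 = 22645 days.
Total: 66 + 22645 + 84 = 22795 days.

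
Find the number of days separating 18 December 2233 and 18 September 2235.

December 18, 2233 → December 18, 2234: 365 days.
December 2234: 31 − 18 = 13 days remain.
Then January (31), February 2235 (28), March (31), April (30), May (31), June (30), July (31), August (31): 31 + 28 + 31 + 30 + 31 + 30 + 31 + 31 = 243 days.
September 1–18, 2235: 18 days.
Residual: 274 days.
Total: 639 days.

639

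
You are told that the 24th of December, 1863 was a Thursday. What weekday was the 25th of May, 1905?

Thursday

From December 24, 1863 to December 24, 1904: 41 years, of which 10 contain a Feb 29 — 31×365 + 10×366 = 14975 days.
(1900 is not a leap year (divisible by 100 but not 400).)
December 1904: 31 − 24 = 7 days remain.
Then January (31), February 1905 (28), March (31), April (30): 31 + 28 + 31 + 30 = 120 days.
May 1–25, 1905: 25 days.
Residual: 152 days.
Total: 15127 days.
15127 is a multiple of 7, so the 25th of May, 1905 falls on the same weekday: Thursday.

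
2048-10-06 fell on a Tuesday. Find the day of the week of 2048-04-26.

Count forward from the earlier date (April 26, 2048) to the later (October 6, 2048):
April 2048: 30 − 26 = 4 days remain.
Then May (31), June (30), July (31), August (31), September (30): 31 + 30 + 31 + 31 + 30 = 153 days.
October 1–6, 2048: 6 days.
Total: 4 + 153 + 6 = 163 days.
163 mod 7 = 2, so 2 days before Tuesday is Sunday.

Sunday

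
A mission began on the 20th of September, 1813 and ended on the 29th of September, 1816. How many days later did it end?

1105

September 20, 1813 → September 20, 1814: 365 days.
September 20, 1814 → September 20, 1815: 365 days.
September 20, 1815 → September 20, 1816: 366 days (1816 is a leap year).
Within September 1816: 29 − 20 = 9 days.
Total: 1105 days.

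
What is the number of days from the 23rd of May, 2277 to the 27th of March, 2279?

May 23, 2277 → May 23, 2278: 365 days.
May 2278: 31 − 23 = 8 days remain.
Then 9 full months totalling 273 days.
March 1–27, 2279: 27 days.
Residual: 308 days.
Total: 673 days.

673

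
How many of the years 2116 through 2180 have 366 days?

Years divisible by 4: 2116, 2120, …, 2180 — 17 in all.
No century exceptions apply. Count: 17.

17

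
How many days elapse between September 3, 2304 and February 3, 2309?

Day-of-year of September 3, 2304: 247.
Day-of-year of February 3, 2309: 34.
2304 has 366 days, so 366 − 247 = 119 days remain in 2304.
Full years: 2305: 365; 2306: 365; 2307: 365; 2308: 366. Sum = 1461.
Total: 119 + 1461 + 34 = 1614 days.

1614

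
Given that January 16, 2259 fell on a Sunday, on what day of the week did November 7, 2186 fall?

Tuesday

Count forward from the earlier date (November 7, 2186) to the later (January 16, 2259):
From November 7, 2186 to November 7, 2258: 72 years, of which 17 contain a Feb 29 — 55×365 + 17×366 = 26297 days.
(2200 is not a leap year (divisible by 100 but not 400).)
November 2258: 30 − 7 = 23 days remain.
Then December (31): 31 days.
January 1–16, 2259: 16 days.
Residual: 70 days.
Total: 26367 days.
26367 mod 7 = 5, so 5 days before Sunday is Tuesday.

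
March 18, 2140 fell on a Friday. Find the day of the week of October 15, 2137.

Count forward from the earlier date (October 15, 2137) to the later (March 18, 2140):
Day-of-year of October 15, 2137: 288.
Day-of-year of March 18, 2140: 78.
2137 has 365 days, so 365 − 288 = 77 days remain in 2137.
Full years: 2138: 365; 2139: 365. Sum = 730.
Total: 77 + 730 + 78 = 885 days.
885 mod 7 = 3, so 3 days before Friday is Tuesday.

Tuesday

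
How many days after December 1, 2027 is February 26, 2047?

From December 1, 2027 to December 1, 2046: 19 years, of which 5 contain a Feb 29 — 14×365 + 5×366 = 6940 days.
December 2046: 31 − 1 = 30 days remain.
Then January (31): 31 days.
February 1–26, 2047: 26 days (2047 is not a leap year).
Residual: 87 days.
Total: 7027 days.

7027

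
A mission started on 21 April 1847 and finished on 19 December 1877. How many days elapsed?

11200

From April 21, 1847 to April 21, 1877: 30 years, of which 8 contain a Feb 29 — 22×365 + 8×366 = 10958 days.
April 1877: 30 − 21 = 9 days remain.
Then May (31), June (30), July (31), August (31), September (30), October (31), November (30): 31 + 30 + 31 + 31 + 30 + 31 + 30 = 214 days.
December 1–19, 1877: 19 days.
Residual: 242 days.
Total: 11200 days.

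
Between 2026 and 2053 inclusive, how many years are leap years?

Years divisible by 4 in [2026, 2053]: 2028, 2032, 2036, 2040, 2044, 2048, 2052.
No century exceptions apply. Count: 7.

7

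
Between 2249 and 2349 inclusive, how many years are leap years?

Years divisible by 4: 2252, 2256, …, 2348 — 25 in all.
Of these, 2300 is divisible by 100 but not 400, so not leap.
Leap years: 25 − 1 = 24.

24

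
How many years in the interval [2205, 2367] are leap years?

Years divisible by 4: 2208, 2212, …, 2364 — 40 in all.
Of these, 2300 is divisible by 100 but not 400, so not leap.
Leap years: 40 − 1 = 39.

39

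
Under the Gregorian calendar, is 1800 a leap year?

No

1800 is not a leap year (divisible by 100 but not 400).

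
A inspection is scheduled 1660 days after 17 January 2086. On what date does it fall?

4 August 2090

Count 1660 days after January 17, 2086:
January 17, 2086 → January 17, 2087: 365 days.
January 17, 2087 → January 17, 2088: 365 days.
January 17, 2088 → January 17, 2089: 366 days (2088 is a leap year).
January 17, 2089 → January 17, 2090: 365 days.
January 2090: 31 − 17 = 14 days remain.
Then February 2090 (28), March (31), April (30), May (31), June (30), July (31): 28 + 31 + 30 + 31 + 30 + 31 = 181 days.
August 1–4, 2090: 4 days.
Residual: 199 days.
Total: 1660 days.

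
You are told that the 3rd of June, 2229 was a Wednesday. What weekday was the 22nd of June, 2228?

Count forward from the earlier date (June 22, 2228) to the later (June 3, 2229):
Day-of-year of June 22, 2228: 174.
Day-of-year of June 3, 2229: 154.
2228 has 366 days, so 366 − 174 = 192 days remain in 2228.
Total: 192 + 154 = 346 days.
346 mod 7 = 3, so 3 days before Wednesday is Sunday.

Sunday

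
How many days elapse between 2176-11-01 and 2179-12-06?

1130

Day-of-year of November 1, 2176: 306.
Day-of-year of December 6, 2179: 340.
2176 has 366 days, so 366 − 306 = 60 days remain in 2176.
Full years: 2177: 365; 2178: 365. Sum = 730.
Total: 60 + 730 + 340 = 1130 days.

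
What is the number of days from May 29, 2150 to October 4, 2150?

128

May 2150: 31 − 29 = 2 days remain.
Then June (30), July (31), August (31), September (30): 30 + 31 + 31 + 30 = 122 days.
October 1–4, 2150: 4 days.
Total: 2 + 122 + 4 = 128 days.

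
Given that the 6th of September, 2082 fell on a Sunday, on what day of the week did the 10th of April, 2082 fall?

Count forward from the earlier date (April 10, 2082) to the later (September 6, 2082):
April 2082: 30 − 10 = 20 days remain.
Then May (31), June (30), July (31), August (31): 31 + 30 + 31 + 31 = 123 days.
September 1–6, 2082: 6 days.
Total: 20 + 123 + 6 = 149 days.
149 mod 7 = 2, so 2 days before Sunday is Friday.

Friday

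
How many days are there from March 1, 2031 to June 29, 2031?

March 2031: 31 − 1 = 30 days remain.
Then April (30), May (31): 30 + 31 = 61 days.
June 1–29, 2031: 29 days.
Total: 30 + 61 + 29 = 120 days.

120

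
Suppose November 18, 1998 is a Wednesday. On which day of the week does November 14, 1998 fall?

Saturday

Count forward from the earlier date (November 14, 1998) to the later (November 18, 1998):
Within November 1998: 18 − 14 = 4 days.
4 mod 7 = 4, so 4 days before Wednesday is Saturday.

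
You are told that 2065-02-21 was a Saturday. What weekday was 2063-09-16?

Sunday

Count forward from the earlier date (September 16, 2063) to the later (February 21, 2065):
September 16, 2063 → September 16, 2064: 366 days (2064 is a leap year).
September 2064: 30 − 16 = 14 days remain.
Then October (31), November (30), December (31), January (31): 31 + 30 + 31 + 31 = 123 days.
February 1–21, 2065: 21 days (2065 is not a leap year).
Residual: 158 days.
Total: 524 days.
524 mod 7 = 6, so 6 days before Saturday is Sunday.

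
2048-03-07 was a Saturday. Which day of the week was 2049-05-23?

March 7, 2048 → March 7, 2049: 365 days.
March 2049: 31 − 7 = 24 days remain.
Then April (30): 30 days.
May 1–23, 2049: 23 days.
Residual: 77 days.
Total: 442 days.
442 mod 7 = 1, so 1 day after Saturday is Sunday.

Sunday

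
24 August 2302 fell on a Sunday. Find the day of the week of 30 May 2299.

Count forward from the earlier date (May 30, 2299) to the later (August 24, 2302):
Day-of-year of May 30, 2299: 150.
Day-of-year of August 24, 2302: 236.
2299 has 365 days, so 365 − 150 = 215 days remain in 2299.
Full years: 2300: 365; 2301: 365. Sum = 730.
Total: 215 + 730 + 236 = 1181 days.
1181 mod 7 = 5, so 5 days before Sunday is Tuesday.

Tuesday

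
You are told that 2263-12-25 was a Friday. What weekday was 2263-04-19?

Count forward from the earlier date (April 19, 2263) to the later (December 25, 2263):
April 2263: 30 − 19 = 11 days remain.
Then May (31), June (30), July (31), August (31), September (30), October (31), November (30): 31 + 30 + 31 + 31 + 30 + 31 + 30 = 214 days.
December 1–25, 2263: 25 days.
Total: 11 + 214 + 25 = 250 days.
250 mod 7 = 5, so 5 days before Friday is Sunday.

Sunday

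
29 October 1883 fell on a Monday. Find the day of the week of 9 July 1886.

October 29, 1883 → October 29, 1884: 366 days (1884 is a leap year).
October 29, 1884 → October 29, 1885: 365 days.
October 1885: 31 − 29 = 2 days remain.
Then November (30), December (31), January (31), February 1886 (28), March (31), April (30), May (31), June (30): 30 + 31 + 31 + 28 + 31 + 30 + 31 + 30 = 242 days.
July 1–9, 1886: 9 days.
Residual: 253 days.
Total: 984 days.
984 mod 7 = 4, so 4 days after Monday is Friday.

Friday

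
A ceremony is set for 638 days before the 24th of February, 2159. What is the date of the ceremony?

the 27th of May, 2157

Count 638 days before February 24, 2159:
Day-of-year of May 27, 2157: 147.
Day-of-year of February 24, 2159: 55.
2157 has 365 days, so 365 − 147 = 218 days remain in 2157.
Full years: 2158: 365. Sum = 365.
Total: 218 + 365 + 55 = 638 days.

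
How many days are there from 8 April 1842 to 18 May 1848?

April 8, 1842 → April 8, 1843: 365 days.
April 8, 1843 → April 8, 1844: 366 days (1844 is a leap year).
April 8, 1844 → April 8, 1845: 365 days.
April 8, 1845 → April 8, 1846: 365 days.
April 8, 1846 → April 8, 1847: 365 days.
April 8, 1847 → April 8, 1848: 366 days (1848 is a leap year).
April 1848: 30 − 8 = 22 days remain.
May 1–18, 1848: 18 days.
Residual: 40 days.
Total: 2232 days.

2232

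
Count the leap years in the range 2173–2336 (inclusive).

Years divisible by 4: 2176, 2180, …, 2336 — 41 in all.
Of these, 2200, 2300 are divisible by 100 but not 400, so not leap.
Leap years: 41 − 2 = 39.

39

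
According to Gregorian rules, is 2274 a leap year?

No

2274 is not a leap year.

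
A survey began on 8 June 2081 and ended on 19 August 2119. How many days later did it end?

Day-of-year of June 8, 2081: 159.
Day-of-year of August 19, 2119: 231.
2081 has 365 days, so 365 − 159 = 206 days remain in 2081.
Full years 2082–2118: 29 common + 8 leap = 29×365 + 8×366 = 13513 days.
Total: 206 + 13513 + 231 = 13950 days.

13950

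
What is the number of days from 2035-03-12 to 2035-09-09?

181

March 2035: 31 − 12 = 19 days remain.
Then April (30), May (31), June (30), July (31), August (31): 30 + 31 + 30 + 31 + 31 = 153 days.
September 1–9, 2035: 9 days.
Total: 19 + 153 + 9 = 181 days.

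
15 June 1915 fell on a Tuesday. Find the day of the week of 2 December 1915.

Thursday

June 1915: 30 − 15 = 15 days remain.
Then July (31), August (31), September (30), October (31), November (30): 31 + 31 + 30 + 31 + 30 = 153 days.
December 1–2, 1915: 2 days.
Total: 15 + 153 + 2 = 170 days.
170 mod 7 = 2, so 2 days after Tuesday is Thursday.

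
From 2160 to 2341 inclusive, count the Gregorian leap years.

44

Years divisible by 4: 2160, 2164, …, 2340 — 46 in all.
Of these, 2200, 2300 are divisible by 100 but not 400, so not leap.
Leap years: 46 − 2 = 44.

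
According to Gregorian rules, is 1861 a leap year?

1861 is not a leap year.

No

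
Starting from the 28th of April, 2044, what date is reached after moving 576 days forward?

the 25th of November, 2045

Count 576 days after April 28, 2044:
Day-of-year of April 28, 2044: 119.
Day-of-year of November 25, 2045: 329.
2044 has 366 days, so 366 − 119 = 247 days remain in 2044.
Total: 247 + 329 = 576 days.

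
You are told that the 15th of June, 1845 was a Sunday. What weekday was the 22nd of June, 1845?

Within June 1845: 22 − 15 = 7 days.
7 is a multiple of 7, so the 22nd of June, 1845 falls on the same weekday: Sunday.

Sunday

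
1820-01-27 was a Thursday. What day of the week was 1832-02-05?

From January 27, 1820 to January 27, 1832: 12 years, of which 3 contain a Feb 29 — 9×365 + 3×366 = 4383 days.
January 1832: 31 − 27 = 4 days remain.
February 1–5, 1832: 5 days (1832 is a leap year).
Residual: 9 days.
Total: 4392 days.
4392 mod 7 = 3, so 3 days after Thursday is Sunday.

Sunday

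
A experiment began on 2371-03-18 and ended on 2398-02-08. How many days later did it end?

Day-of-year of March 18, 2371: 77.
Day-of-year of February 8, 2398: 39.
2371 has 365 days, so 365 − 77 = 288 days remain in 2371.
Full years 2372–2397: 19 common + 7 leap = 19×365 + 7×366 = 9497 days.
Total: 288 + 9497 + 39 = 9824 days.

9824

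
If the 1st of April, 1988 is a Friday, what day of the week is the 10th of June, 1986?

Count forward from the earlier date (June 10, 1986) to the later (April 1, 1988):
June 1986: 30 − 10 = 20 days remain.
Then 21 full months totalling 640 days.
April 1, 1988: 1 day.
Total: 20 + 640 + 1 = 661 days.
661 mod 7 = 3, so 3 days before Friday is Tuesday.

Tuesday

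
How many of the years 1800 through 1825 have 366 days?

6

Years divisible by 4 in [1800, 1825]: 1800, 1804, 1808, 1812, 1816, 1820, 1824.
Of these, 1800 is divisible by 100 but not 400, so not leap.
Leap years: 7 − 1 = 6.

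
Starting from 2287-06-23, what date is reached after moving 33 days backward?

2287-05-21

Count 33 days before June 23, 2287:
May 2287: 31 − 21 = 10 days remain.
June 1–23, 2287: 23 days.
Total: 10 + 23 = 33 days.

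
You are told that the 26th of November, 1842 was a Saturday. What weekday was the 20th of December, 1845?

Saturday

Day-of-year of November 26, 1842: 330.
Day-of-year of December 20, 1845: 354.
1842 has 365 days, so 365 − 330 = 35 days remain in 1842.
Full years: 1843: 365; 1844: 366. Sum = 731.
Total: 35 + 731 + 354 = 1120 days.
1120 is a multiple of 7, so the 20th of December, 1845 falls on the same weekday: Saturday.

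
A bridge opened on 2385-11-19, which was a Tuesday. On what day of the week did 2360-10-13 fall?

Thursday

Count forward from the earlier date (October 13, 2360) to the later (November 19, 2385):
From October 13, 2360 to October 13, 2385: 25 years, of which 6 contain a Feb 29 — 19×365 + 6×366 = 9131 days.
October 2385: 31 − 13 = 18 days remain.
November 1–19, 2385: 19 days.
Residual: 37 days.
Total: 9168 days.
9168 mod 7 = 5, so 5 days before Tuesday is Thursday.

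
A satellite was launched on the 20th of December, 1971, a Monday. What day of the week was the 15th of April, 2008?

From December 20, 1971 to December 20, 2007: 36 years, of which 9 contain a Feb 29 — 27×365 + 9×366 = 13149 days.
(2000 is a leap year (divisible by 400).)
December 2007: 31 − 20 = 11 days remain.
Then January (31), February 2008 (29), March (31): 31 + 29 + 31 = 91 days.
April 1–15, 2008: 15 days.
Residual: 117 days.
Total: 13266 days.
13266 mod 7 = 1, so 1 day after Monday is Tuesday.

Tuesday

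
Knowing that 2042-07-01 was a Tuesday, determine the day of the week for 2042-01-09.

Thursday

Count forward from the earlier date (January 9, 2042) to the later (July 1, 2042):
January 2042: 31 − 9 = 22 days remain.
Then February 2042 (28), March (31), April (30), May (31), June (30): 28 + 31 + 30 + 31 + 30 = 150 days.
July 1, 2042: 1 day.
Total: 22 + 150 + 1 = 173 days.
173 mod 7 = 5, so 5 days before Tuesday is Thursday.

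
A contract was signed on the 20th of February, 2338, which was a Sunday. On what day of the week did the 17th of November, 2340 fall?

Sunday

Day-of-year of February 20, 2338: 51.
Day-of-year of November 17, 2340: 322.
2338 has 365 days, so 365 − 51 = 314 days remain in 2338.
Full years: 2339: 365. Sum = 365.
Total: 314 + 365 + 322 = 1001 days.
1001 is a multiple of 7, so the 17th of November, 2340 falls on the same weekday: Sunday.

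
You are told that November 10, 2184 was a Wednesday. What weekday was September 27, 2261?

Friday

Day-of-year of November 10, 2184: 315.
Day-of-year of September 27, 2261: 270.
2184 has 366 days, so 366 − 315 = 51 days remain in 2184.
Full years 2185–2260: 58 common + 18 leap = 58×365 + 18×366 = 27758 days.
Total: 51 + 27758 + 270 = 28079 days.
28079 mod 7 = 2, so 2 days after Wednesday is Friday.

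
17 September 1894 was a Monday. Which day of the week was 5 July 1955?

Tuesday

Day-of-year of September 17, 1894: 260.
Day-of-year of July 5, 1955: 186.
1894 has 365 days, so 365 − 260 = 105 days remain in 1894.
Full years 1895–1954: 46 common + 14 leap = 46×365 + 14×366 = 21914 days.
Total: 105 + 21914 + 186 = 22205 days.
22205 mod 7 = 1, so 1 day after Monday is Tuesday.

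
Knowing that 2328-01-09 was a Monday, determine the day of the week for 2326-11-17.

Wednesday

Count forward from the earlier date (November 17, 2326) to the later (January 9, 2328):
November 17, 2326 → November 17, 2327: 365 days.
November 2327: 30 − 17 = 13 days remain.
Then December (31): 31 days.
January 1–9, 2328: 9 days.
Residual: 53 days.
Total: 418 days.
418 mod 7 = 5, so 5 days before Monday is Wednesday.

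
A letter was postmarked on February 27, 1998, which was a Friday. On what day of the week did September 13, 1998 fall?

Sunday

February 1998: 28 − 27 = 1 day remains (1998 is not a leap year, so February has 28 days).
Then March (31), April (30), May (31), June (30), July (31), August (31): 31 + 30 + 31 + 30 + 31 + 31 = 184 days.
September 1–13, 1998: 13 days.
Total: 1 + 184 + 13 = 198 days.
198 mod 7 = 2, so 2 days after Friday is Sunday.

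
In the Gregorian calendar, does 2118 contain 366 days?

2118 is not a leap year.

No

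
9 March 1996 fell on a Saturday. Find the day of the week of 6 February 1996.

Count forward from the earlier date (February 6, 1996) to the later (March 9, 1996):
February 1996: 29 − 6 = 23 days remain (1996 is a leap year, so February has 29 days).
March 1–9, 1996: 9 days.
Total: 23 + 9 = 32 days.
32 mod 7 = 4, so 4 days before Saturday is Tuesday.

Tuesday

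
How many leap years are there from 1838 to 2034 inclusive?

Years divisible by 4: 1840, 1844, …, 2032 — 49 in all.
Of these, 1900 is divisible by 100 but not 400, so not leap.
2000 is divisible by 400, so still leap.
Leap years: 49 − 1 = 48.

48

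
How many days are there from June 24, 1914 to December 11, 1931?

6379

Day-of-year of June 24, 1914: 175.
Day-of-year of December 11, 1931: 345.
1914 has 365 days, so 365 − 175 = 190 days remain in 1914.
Full years 1915–1930: 12 common + 4 leap = 12×365 + 4×366 = 5844 days.
Total: 190 + 5844 + 345 = 6379 days.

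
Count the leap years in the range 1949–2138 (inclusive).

46

Years divisible by 4: 1952, 1956, …, 2136 — 47 in all.
Of these, 2100 is divisible by 100 but not 400, so not leap.
2000 is divisible by 400, so still leap.
Leap years: 47 − 1 = 46.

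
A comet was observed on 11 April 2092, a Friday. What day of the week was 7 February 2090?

Count forward from the earlier date (February 7, 2090) to the later (April 11, 2092):
February 7, 2090 → February 7, 2091: 365 days.
February 7, 2091 → February 7, 2092: 365 days.
February 2092: 29 − 7 = 22 days remain (2092 is a leap year, so February has 29 days).
Then March (31): 31 days.
April 1–11, 2092: 11 days.
Residual: 64 days.
Total: 794 days.
794 mod 7 = 3, so 3 days before Friday is Tuesday.

Tuesday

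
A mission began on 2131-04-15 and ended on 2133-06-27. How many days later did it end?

April 15, 2131 → April 15, 2132: 366 days (2132 is a leap year).
April 15, 2132 → April 15, 2133: 365 days.
April 2133: 30 − 15 = 15 days remain.
Then May (31): 31 days.
June 1–27, 2133: 27 days.
Residual: 73 days.
Total: 804 days.

804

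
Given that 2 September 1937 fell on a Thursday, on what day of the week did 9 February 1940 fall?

Day-of-year of September 2, 1937: 245.
Day-of-year of February 9, 1940: 40.
1937 has 365 days, so 365 − 245 = 120 days remain in 1937.
Full years: 1938: 365; 1939: 365. Sum = 730.
Total: 120 + 730 + 40 = 890 days.
890 mod 7 = 1, so 1 day after Thursday is Friday.

Friday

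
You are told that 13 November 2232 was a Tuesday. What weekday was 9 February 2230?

Tuesday

Count forward from the earlier date (February 9, 2230) to the later (November 13, 2232):
February 9, 2230 → February 9, 2231: 365 days.
February 9, 2231 → February 9, 2232: 365 days.
February 2232: 29 − 9 = 20 days remain (2232 is a leap year, so February has 29 days).
Then March (31), April (30), May (31), June (30), July (31), August (31), September (30), October (31): 31 + 30 + 31 + 30 + 31 + 31 + 30 + 31 = 245 days.
November 1–13, 2232: 13 days.
Residual: 278 days.
Total: 1008 days.
1008 is a multiple of 7, so 9 February 2230 falls on the same weekday: Tuesday.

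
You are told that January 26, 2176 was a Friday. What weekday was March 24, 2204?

Saturday

From January 26, 2176 to January 26, 2204: 28 years, of which 6 contain a Feb 29 — 22×365 + 6×366 = 10226 days.
(2200 is not a leap year (divisible by 100 but not 400).)
January 2204: 31 − 26 = 5 days remain.
Then February 2204 (29): 29 days.
March 1–24, 2204: 24 days.
Residual: 58 days.
Total: 10284 days.
10284 mod 7 = 1, so 1 day after Friday is Saturday.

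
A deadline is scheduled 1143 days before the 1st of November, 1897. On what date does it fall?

the 15th of September, 1894

Count 1143 days before November 1, 1897:
Day-of-year of September 15, 1894: 258.
Day-of-year of November 1, 1897: 305.
1894 has 365 days, so 365 − 258 = 107 days remain in 1894.
Full years: 1895: 365; 1896: 366. Sum = 731.
Total: 107 + 731 + 305 = 1143 days.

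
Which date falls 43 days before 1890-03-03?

1890-01-19

Count 43 days before March 3, 1890:
January 1890: 31 − 19 = 12 days remain.
Then February 1890 (28): 28 days.
March 1–3, 1890: 3 days.
Total: 12 + 28 + 3 = 43 days.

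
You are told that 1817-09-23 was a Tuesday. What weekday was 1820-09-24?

Day-of-year of September 23, 1817: 266.
Day-of-year of September 24, 1820: 268.
1817 has 365 days, so 365 − 266 = 99 days remain in 1817.
Full years: 1818: 365; 1819: 365. Sum = 730.
Total: 99 + 730 + 268 = 1097 days.
1097 mod 7 = 5, so 5 days after Tuesday is Sunday.

Sunday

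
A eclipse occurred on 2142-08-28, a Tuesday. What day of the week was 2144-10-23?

Friday

Day-of-year of August 28, 2142: 240.
Day-of-year of October 23, 2144: 297.
2142 has 365 days, so 365 − 240 = 125 days remain in 2142.
Full years: 2143: 365. Sum = 365.
Total: 125 + 365 + 297 = 787 days.
787 mod 7 = 3, so 3 days after Tuesday is Friday.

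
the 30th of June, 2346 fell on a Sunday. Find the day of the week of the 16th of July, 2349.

June 30, 2346 → June 30, 2347: 365 days.
June 30, 2347 → June 30, 2348: 366 days (2348 is a leap year).
June 30, 2348 → June 30, 2349: 365 days.
June 2349: 30 − 30 = 0 days remain.
July 1–16, 2349: 16 days.
Residual: 16 days.
Total: 1112 days.
1112 mod 7 = 6, so 6 days after Sunday is Saturday.

Saturday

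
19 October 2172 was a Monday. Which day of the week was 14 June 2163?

Tuesday

Count forward from the earlier date (June 14, 2163) to the later (October 19, 2172):
From June 14, 2163 to June 14, 2172: 9 years, of which 3 contain a Feb 29 — 6×365 + 3×366 = 3288 days.
June 2172: 30 − 14 = 16 days remain.
Then July (31), August (31), September (30): 31 + 31 + 30 = 92 days.
October 1–19, 2172: 19 days.
Residual: 127 days.
Total: 3415 days.
3415 mod 7 = 6, so 6 days before Monday is Tuesday.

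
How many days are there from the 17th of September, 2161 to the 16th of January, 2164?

851

September 17, 2161 → September 17, 2162: 365 days.
September 17, 2162 → September 17, 2163: 365 days.
September 2163: 30 − 17 = 13 days remain.
Then October (31), November (30), December (31): 31 + 30 + 31 = 92 days.
January 1–16, 2164: 16 days.
Residual: 121 days.
Total: 851 days.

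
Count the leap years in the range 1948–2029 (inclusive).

Years divisible by 4: 1948, 1952, …, 2028 — 21 in all.
2000 is divisible by 400, so still leap.
No century exceptions apply. Count: 21.

21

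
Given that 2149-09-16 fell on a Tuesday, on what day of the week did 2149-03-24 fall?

Monday

Count forward from the earlier date (March 24, 2149) to the later (September 16, 2149):
March 2149: 31 − 24 = 7 days remain.
Then April (30), May (31), June (30), July (31), August (31): 30 + 31 + 30 + 31 + 31 = 153 days.
September 1–16, 2149: 16 days.
Total: 7 + 153 + 16 = 176 days.
176 mod 7 = 1, so 1 day before Tuesday is Monday.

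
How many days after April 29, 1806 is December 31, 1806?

April 1806: 30 − 29 = 1 day remains.
Then May (31), June (30), July (31), August (31), September (30), October (31), November (30): 31 + 30 + 31 + 31 + 30 + 31 + 30 = 214 days.
December 1–31, 1806: 31 days.
Total: 1 + 214 + 31 = 246 days.

246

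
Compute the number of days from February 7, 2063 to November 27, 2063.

February 2063: 28 − 7 = 21 days remain (2063 is not a leap year, so February has 28 days).
Then March (31), April (30), May (31), June (30), July (31), August (31), September (30), October (31): 31 + 30 + 31 + 30 + 31 + 31 + 30 + 31 = 245 days.
November 1–27, 2063: 27 days.
Total: 21 + 245 + 27 = 293 days.

293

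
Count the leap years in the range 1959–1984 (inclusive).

7

Years divisible by 4 in [1959, 1984]: 1960, 1964, 1968, 1972, 1976, 1980, 1984.
No century exceptions apply. Count: 7.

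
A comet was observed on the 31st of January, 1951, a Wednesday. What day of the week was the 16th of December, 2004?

Thursday

Day-of-year of January 31, 1951: 31.
Day-of-year of December 16, 2004: 351.
1951 has 365 days, so 365 − 31 = 334 days remain in 1951.
Full years 1952–2003: 39 common + 13 leap = 39×365 + 13×366 = 18993 days.
Total: 334 + 18993 + 351 = 19678 days.
19678 mod 7 = 1, so 1 day after Wednesday is Thursday.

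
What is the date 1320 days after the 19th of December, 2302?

the 31st of July, 2306

Count 1320 days after December 19, 2302:
Day-of-year of December 19, 2302: 353.
Day-of-year of July 31, 2306: 212.
2302 has 365 days, so 365 − 353 = 12 days remain in 2302.
Full years: 2303: 365; 2304: 366; 2305: 365. Sum = 1096.
Total: 12 + 1096 + 212 = 1320 days.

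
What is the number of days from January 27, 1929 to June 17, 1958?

10733

From January 27, 1929 to January 27, 1958: 29 years, of which 7 contain a Feb 29 — 22×365 + 7×366 = 10592 days.
January 1958: 31 − 27 = 4 days remain.
Then February 1958 (28), March (31), April (30), May (31): 28 + 31 + 30 + 31 = 120 days.
June 1–17, 1958: 17 days.
Residual: 141 days.
Total: 10733 days.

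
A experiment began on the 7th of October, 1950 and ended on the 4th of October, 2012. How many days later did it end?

Day-of-year of October 7, 1950: 280.
Day-of-year of October 4, 2012: 278.
1950 has 365 days, so 365 − 280 = 85 days remain in 1950.
Full years 1951–2011: 46 common + 15 leap = 46×365 + 15×366 = 22280 days.
Total: 85 + 22280 + 278 = 22643 days.

22643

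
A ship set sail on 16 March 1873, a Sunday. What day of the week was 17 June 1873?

March 1873: 31 − 16 = 15 days remain.
Then April (30), May (31): 30 + 31 = 61 days.
June 1–17, 1873: 17 days.
Total: 15 + 61 + 17 = 93 days.
93 mod 7 = 2, so 2 days after Sunday is Tuesday.

Tuesday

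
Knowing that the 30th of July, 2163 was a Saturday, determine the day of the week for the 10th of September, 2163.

Saturday

July 2163: 31 − 30 = 1 day remains.
Then August (31): 31 days.
September 1–10, 2163: 10 days.
Total: 1 + 31 + 10 = 42 days.
42 is a multiple of 7, so the 10th of September, 2163 falls on the same weekday: Saturday.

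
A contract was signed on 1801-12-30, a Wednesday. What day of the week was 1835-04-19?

Day-of-year of December 30, 1801: 364.
Day-of-year of April 19, 1835: 109.
1801 has 365 days, so 365 − 364 = 1 days remain in 1801.
Full years 1802–1834: 25 common + 8 leap = 25×365 + 8×366 = 12053 days.
Total: 1 + 12053 + 109 = 12163 days.
12163 mod 7 = 4, so 4 days after Wednesday is Sunday.

Sunday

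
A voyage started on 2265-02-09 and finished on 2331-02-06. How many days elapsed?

From February 9, 2265 to February 9, 2330: 65 years, of which 15 contain a Feb 29 — 50×365 + 15×366 = 23740 days.
(2300 is not a leap year (divisible by 100 but not 400).)
February 2330: 28 − 9 = 19 days remain (2330 is not a leap year, so February has 28 days).
Then 11 full months totalling 337 days.
February 1–6, 2331: 6 days (2331 is not a leap year).
Residual: 362 days.
Total: 24102 days.

24102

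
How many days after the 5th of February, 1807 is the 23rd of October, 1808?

626

February 1807: 28 − 5 = 23 days remain (1807 is not a leap year, so February has 28 days).
Then 19 full months totalling 580 days.
October 1–23, 1808: 23 days.
Total: 23 + 580 + 23 = 626 days.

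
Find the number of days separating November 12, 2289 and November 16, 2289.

4

Within November 2289: 16 − 12 = 4 days.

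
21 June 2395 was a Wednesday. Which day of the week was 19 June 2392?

Count forward from the earlier date (June 19, 2392) to the later (June 21, 2395):
June 19, 2392 → June 19, 2393: 365 days.
June 19, 2393 → June 19, 2394: 365 days.
June 19, 2394 → June 19, 2395: 365 days.
Within June 2395: 21 − 19 = 2 days.
Total: 1097 days.
1097 mod 7 = 5, so 5 days before Wednesday is Friday.

Friday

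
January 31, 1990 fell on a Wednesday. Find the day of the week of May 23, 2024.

Thursday

Day-of-year of January 31, 1990: 31.
Day-of-year of May 23, 2024: 144.
1990 has 365 days, so 365 − 31 = 334 days remain in 1990.
Full years 1991–2023: 25 common + 8 leap = 25×365 + 8×366 = 12053 days.
Total: 334 + 12053 + 144 = 12531 days.
12531 mod 7 = 1, so 1 day after Wednesday is Thursday.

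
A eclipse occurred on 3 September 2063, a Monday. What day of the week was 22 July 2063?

Sunday

Count forward from the earlier date (July 22, 2063) to the later (September 3, 2063):
July 2063: 31 − 22 = 9 days remain.
Then August (31): 31 days.
September 1–3, 2063: 3 days.
Total: 9 + 31 + 3 = 43 days.
43 mod 7 = 1, so 1 day before Monday is Sunday.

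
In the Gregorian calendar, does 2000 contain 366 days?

2000 is a leap year (divisible by 400).

Yes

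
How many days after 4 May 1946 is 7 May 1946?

Within May 1946: 7 − 4 = 3 days.

3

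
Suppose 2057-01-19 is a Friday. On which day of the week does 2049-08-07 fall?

Saturday

Count forward from the earlier date (August 7, 2049) to the later (January 19, 2057):
From August 7, 2049 to August 7, 2056: 7 years, of which 2 contain a Feb 29 — 5×365 + 2×366 = 2557 days.
August 2056: 31 − 7 = 24 days remain.
Then September (30), October (31), November (30), December (31): 30 + 31 + 30 + 31 = 122 days.
January 1–19, 2057: 19 days.
Residual: 165 days.
Total: 2722 days.
2722 mod 7 = 6, so 6 days before Friday is Saturday.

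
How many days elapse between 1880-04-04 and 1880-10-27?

April 1880: 30 − 4 = 26 days remain.
Then May (31), June (30), July (31), August (31), September (30): 31 + 30 + 31 + 31 + 30 = 153 days.
October 1–27, 1880: 27 days.
Total: 26 + 153 + 27 = 206 days.

206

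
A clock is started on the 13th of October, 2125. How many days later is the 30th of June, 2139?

From October 13, 2125 to October 13, 2138: 13 years, of which 3 contain a Feb 29 — 10×365 + 3×366 = 4748 days.
October 2138: 31 − 13 = 18 days remain.
Then November (30), December (31), January (31), February 2139 (28), March (31), April (30), May (31): 30 + 31 + 31 + 28 + 31 + 30 + 31 = 212 days.
June 1–30, 2139: 30 days.
Residual: 260 days.
Total: 5008 days.

5008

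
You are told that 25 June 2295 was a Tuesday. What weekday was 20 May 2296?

Wednesday

June 2295: 30 − 25 = 5 days remain.
Then 10 full months totalling 305 days.
May 1–20, 2296: 20 days.
Residual: 330 days.
Total: 330 days.
330 mod 7 = 1, so 1 day after Tuesday is Wednesday.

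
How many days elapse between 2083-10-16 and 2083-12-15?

October 2083: 31 − 16 = 15 days remain.
Then November (30): 30 days.
December 1–15, 2083: 15 days.
Total: 15 + 30 + 15 = 60 days.

60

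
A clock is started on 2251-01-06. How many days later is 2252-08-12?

Day-of-year of January 6, 2251: 6.
Day-of-year of August 12, 2252: 225.
2251 has 365 days, so 365 − 6 = 359 days remain in 2251.
Total: 359 + 225 = 584 days.

584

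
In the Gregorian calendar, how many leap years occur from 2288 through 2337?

Years divisible by 4: 2288, 2292, …, 2336 — 13 in all.
Of these, 2300 is divisible by 100 but not 400, so not leap.
Leap years: 13 − 1 = 12.

12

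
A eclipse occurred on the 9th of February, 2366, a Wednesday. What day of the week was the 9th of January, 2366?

Sunday

Count forward from the earlier date (January 9, 2366) to the later (February 9, 2366):
January 2366: 31 − 9 = 22 days remain.
February 1–9, 2366: 9 days (2366 is not a leap year).
Total: 22 + 9 = 31 days.
31 mod 7 = 3, so 3 days before Wednesday is Sunday.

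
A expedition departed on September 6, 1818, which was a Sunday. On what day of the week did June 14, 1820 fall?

September 1818: 30 − 6 = 24 days remain.
Then 20 full months totalling 609 days.
June 1–14, 1820: 14 days.
Total: 24 + 609 + 14 = 647 days.
647 mod 7 = 3, so 3 days after Sunday is Wednesday.

Wednesday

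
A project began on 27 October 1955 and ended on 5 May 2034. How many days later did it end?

From October 27, 1955 to October 27, 2033: 78 years, of which 20 contain a Feb 29 — 58×365 + 20×366 = 28490 days.
(2000 is a leap year (divisible by 400).)
October 2033: 31 − 27 = 4 days remain.
Then November (30), December (31), January (31), February 2034 (28), March (31), April (30): 30 + 31 + 31 + 28 + 31 + 30 = 181 days.
May 1–5, 2034: 5 days.
Residual: 190 days.
Total: 28680 days.

28680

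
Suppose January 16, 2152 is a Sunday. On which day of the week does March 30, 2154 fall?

Saturday

Day-of-year of January 16, 2152: 16.
Day-of-year of March 30, 2154: 89.
2152 has 366 days, so 366 − 16 = 350 days remain in 2152.
Full years: 2153: 365. Sum = 365.
Total: 350 + 365 + 89 = 804 days.
804 mod 7 = 6, so 6 days after Sunday is Saturday.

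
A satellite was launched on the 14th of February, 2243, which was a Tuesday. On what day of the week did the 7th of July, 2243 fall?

Friday

February 2243: 28 − 14 = 14 days remain (2243 is not a leap year, so February has 28 days).
Then March (31), April (30), May (31), June (30): 31 + 30 + 31 + 30 = 122 days.
July 1–7, 2243: 7 days.
Total: 14 + 122 + 7 = 143 days.
143 mod 7 = 3, so 3 days after Tuesday is Friday.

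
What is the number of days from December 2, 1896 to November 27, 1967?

25926

From December 2, 1896 to December 2, 1966: 70 years, of which 16 contain a Feb 29 — 54×365 + 16×366 = 25566 days.
(1900 is not a leap year (divisible by 100 but not 400).)
December 1966: 31 − 2 = 29 days remain.
Then 10 full months totalling 304 days.
November 1–27, 1967: 27 days.
Residual: 360 days.
Total: 25926 days.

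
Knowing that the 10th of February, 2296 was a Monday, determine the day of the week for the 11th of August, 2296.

February 2296: 29 − 10 = 19 days remain (2296 is a leap year, so February has 29 days).
Then March (31), April (30), May (31), June (30), July (31): 31 + 30 + 31 + 30 + 31 = 153 days.
August 1–11, 2296: 11 days.
Total: 19 + 153 + 11 = 183 days.
183 mod 7 = 1, so 1 day after Monday is Tuesday.

Tuesday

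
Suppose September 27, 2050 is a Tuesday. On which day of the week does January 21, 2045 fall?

Saturday

Count forward from the earlier date (January 21, 2045) to the later (September 27, 2050):
Day-of-year of January 21, 2045: 21.
Day-of-year of September 27, 2050: 270.
2045 has 365 days, so 365 − 21 = 344 days remain in 2045.
Full years: 2046: 365; 2047: 365; 2048: 366; 2049: 365. Sum = 1461.
Total: 344 + 1461 + 270 = 2075 days.
2075 mod 7 = 3, so 3 days before Tuesday is Saturday.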